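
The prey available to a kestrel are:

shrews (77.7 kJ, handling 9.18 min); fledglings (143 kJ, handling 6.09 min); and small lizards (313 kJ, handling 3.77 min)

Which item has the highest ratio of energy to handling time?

small lizards

In descending order of E/h:
small lizards: 313/3.77 = 83 kJ/min
fledglings: 143/6.09 = 23.5 kJ/min
shrews: 77.7/9.18 = 8.46 kJ/min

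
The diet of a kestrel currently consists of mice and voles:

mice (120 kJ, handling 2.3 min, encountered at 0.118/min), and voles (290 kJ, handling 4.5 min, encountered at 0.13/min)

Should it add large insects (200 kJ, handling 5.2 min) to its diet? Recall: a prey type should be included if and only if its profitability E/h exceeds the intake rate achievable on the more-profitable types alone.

Intake rate on the current diet: R = (0.118×120 + 0.13×290) / (1 + 0.118×2.3 + 0.13×4.5) = 51.86/1.856 = 27.94 kJ/min.
large insects: E/h = 200/5.2 = 38.46 kJ/min.
38.46 > 27.94, so adding large insects raises the average — include it.

Yes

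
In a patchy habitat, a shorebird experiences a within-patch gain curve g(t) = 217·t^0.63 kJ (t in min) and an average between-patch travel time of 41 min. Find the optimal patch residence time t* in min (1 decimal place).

69.8 min

Maximise g(t)/(T+t): set derivative to zero → g'(t)(T+t) = g(t).
g'(t) = 0.63·217·t^-0.37. Setting 0.63·217·t^-0.37 = 217·t^0.63/(41+t) gives 0.63(41+t) = t, so 0.37·t = 0.63×41.
t* = 0.63×41/0.37 = 69.81 min.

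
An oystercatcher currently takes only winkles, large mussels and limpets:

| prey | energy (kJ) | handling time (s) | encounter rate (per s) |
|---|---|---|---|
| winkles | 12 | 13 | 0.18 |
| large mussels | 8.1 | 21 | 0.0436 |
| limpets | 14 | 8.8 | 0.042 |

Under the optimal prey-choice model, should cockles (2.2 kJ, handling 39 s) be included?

Current rate: (0.18×12 + 0.0436×8.1 + 0.042×14)/(1 + 0.18×13 + 0.0436×21 + 0.042×8.8) = 0.6705 kJ/s.
Profitability of cockles: 2.2/39 = 0.05641 kJ/s.
Since 0.05641 < R, time spent handling cockles is better spent searching.

No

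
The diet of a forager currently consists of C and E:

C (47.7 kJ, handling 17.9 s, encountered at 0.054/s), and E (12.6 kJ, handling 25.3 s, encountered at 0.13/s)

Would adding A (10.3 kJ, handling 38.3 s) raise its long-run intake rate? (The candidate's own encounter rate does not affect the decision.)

On C and E alone, R = ΣλE/(1+Σλh) = 4.214/5.256 = 0.8018 kJ/s.
Profitability of A: 10.3/38.3 = 0.2689 kJ/s.
0.2689 < 0.8018, so adding A would lower the average — exclude it.

No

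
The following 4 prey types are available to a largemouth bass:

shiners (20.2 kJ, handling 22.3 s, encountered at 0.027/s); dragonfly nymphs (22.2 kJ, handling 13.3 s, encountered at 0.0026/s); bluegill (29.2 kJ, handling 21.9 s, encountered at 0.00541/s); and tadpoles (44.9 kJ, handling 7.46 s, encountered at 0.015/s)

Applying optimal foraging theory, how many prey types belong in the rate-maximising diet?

4

E/h in descending order: tadpoles 6.02, dragonfly nymphs 1.67, bluegill 1.33, shiners 0.906 kJ/s. The optimal diet is the largest prefix of this list for which every included type satisfies E_i/h_i > R on the types above it.
Rate on top 1: 0.6057. dragonfly nymphs: 1.67 > 0.6057 → include.
Rate on top 2: 0.6378. bluegill: 1.33 > 0.6378 → include.
Rate on top 3: 0.7029. shiners: 0.906 > 0.7029 → include.
Optimal diet: tadpoles, dragonfly nymphs, bluegill, shiners — 4 of 4 types.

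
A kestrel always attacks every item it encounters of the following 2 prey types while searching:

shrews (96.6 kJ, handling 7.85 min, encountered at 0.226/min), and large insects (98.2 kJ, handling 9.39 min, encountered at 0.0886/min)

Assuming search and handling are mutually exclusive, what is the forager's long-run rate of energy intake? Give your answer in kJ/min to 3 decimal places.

R = (0.226×96.6 + 0.0886×98.2) / (1 + 0.226×7.85 + 0.0886×9.39) = 30.53/3.606 = 8.467 kJ/min.

8.467 kJ/min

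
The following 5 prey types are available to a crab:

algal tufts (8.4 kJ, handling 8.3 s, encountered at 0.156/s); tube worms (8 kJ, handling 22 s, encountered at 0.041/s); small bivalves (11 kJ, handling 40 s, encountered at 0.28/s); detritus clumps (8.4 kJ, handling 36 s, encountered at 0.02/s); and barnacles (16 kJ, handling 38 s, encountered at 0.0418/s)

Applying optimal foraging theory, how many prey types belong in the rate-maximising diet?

1

E/h in descending order: algal tufts 1.01, barnacles 0.421, tube worms 0.364, small bivalves 0.275, detritus clumps 0.233 kJ/s. The optimal diet is the largest prefix of this list for which every included type satisfies E_i/h_i > R on the types above it.
Rate on top 1: 0.571. barnacles: 0.421 < 0.571 → exclude; stop.
Optimal diet: algal tufts — 1 of 5 types.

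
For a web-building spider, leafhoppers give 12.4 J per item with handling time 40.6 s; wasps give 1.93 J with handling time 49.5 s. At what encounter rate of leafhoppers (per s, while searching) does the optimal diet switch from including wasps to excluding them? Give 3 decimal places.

0.004 per s

Drop wasps once their profitability E₂/h₂ falls below the rate achievable on leafhoppers alone: E₂/h₂ = λE₁/(1 + λh₁).
Solve for λ: λE₁h₂ = E₂(1 + λh₁) → λ(E₁h₂ − E₂h₁) = E₂ → λ = E₂/(E₁h₂ − E₂h₁).
λ = 1.93/(12.4×49.5 − 1.93×40.6) = 1.93/535.4 = 0.003604 per s.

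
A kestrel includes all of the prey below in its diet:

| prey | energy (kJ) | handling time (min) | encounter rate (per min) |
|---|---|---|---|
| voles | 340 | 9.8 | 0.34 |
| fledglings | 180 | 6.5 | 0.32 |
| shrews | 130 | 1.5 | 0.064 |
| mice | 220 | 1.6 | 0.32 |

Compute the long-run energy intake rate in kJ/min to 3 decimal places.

Energy encountered per unit search time: 0.34×340 + 0.32×180 + 0.064×130 + 0.32×220 = 251.9 kJ/min.
Handling time per unit search time: 0.34×9.8 + 0.32×6.5 + 0.064×1.5 + 0.32×1.6 = 6.02.
Rate = 251.9/(1 + 6.02) = 35.89 kJ/min.

35.886 kJ/min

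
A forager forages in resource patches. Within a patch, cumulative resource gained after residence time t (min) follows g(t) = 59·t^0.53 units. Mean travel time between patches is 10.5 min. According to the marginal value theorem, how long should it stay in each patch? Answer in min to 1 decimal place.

11.8 min

Optimal t* satisfies g'(t*) = g(t*)/(T + t*).
g'(t) = 0.53·59·t^-0.47. Setting 0.53·59·t^-0.47 = 59·t^0.53/(10.5+t) gives 0.53(10.5+t) = t, so 0.47·t = 0.53×10.5.
t* = 0.53×10.5/0.47 = 11.84 min.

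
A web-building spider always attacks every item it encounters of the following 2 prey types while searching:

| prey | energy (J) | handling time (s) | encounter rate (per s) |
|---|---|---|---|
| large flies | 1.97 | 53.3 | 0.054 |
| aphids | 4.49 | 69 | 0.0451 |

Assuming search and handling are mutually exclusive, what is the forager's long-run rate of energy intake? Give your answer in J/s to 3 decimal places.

0.044 J/s

R = Σλ_iE_i / (1 + Σλ_ih_i)
Numerator: 0.054×1.97 + 0.0451×4.49 = 0.3089
Denominator: 1 + 0.054×53.3 + 0.0451×69 = 6.99
R = 0.3089/6.99 = 0.04419 J/s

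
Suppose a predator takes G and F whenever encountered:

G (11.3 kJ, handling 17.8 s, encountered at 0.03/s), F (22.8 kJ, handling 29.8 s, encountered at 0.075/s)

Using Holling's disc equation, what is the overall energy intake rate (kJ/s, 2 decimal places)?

R = (0.03×11.3 + 0.075×22.8) / (1 + 0.03×17.8 + 0.075×29.8) = 2.049/3.769 = 0.5436 kJ/s.

0.54 kJ/s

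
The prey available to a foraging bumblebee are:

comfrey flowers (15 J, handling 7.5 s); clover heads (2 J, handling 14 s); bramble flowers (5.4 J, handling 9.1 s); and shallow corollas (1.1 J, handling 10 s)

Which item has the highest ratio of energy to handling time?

comfrey flowers

In descending order of E/h:
comfrey flowers: 15/7.5 = 2 J/s
bramble flowers: 5.4/9.1 = 0.593 J/s
clover heads: 2/14 = 0.143 J/s
shallow corollas: 1.1/10 = 0.11 J/s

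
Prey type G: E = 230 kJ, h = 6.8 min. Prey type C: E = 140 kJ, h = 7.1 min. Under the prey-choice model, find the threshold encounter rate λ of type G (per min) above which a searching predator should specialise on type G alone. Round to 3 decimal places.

At the threshold, the rate on type G alone equals the profitability of type C: λ·230/(1 + λ·6.8) = 140/7.1 = 19.72.
Rearranging, λ(230 − 19.72×6.8) = 19.72, so λ = 19.72/95.92 = 0.2056 per min.

0.206 per min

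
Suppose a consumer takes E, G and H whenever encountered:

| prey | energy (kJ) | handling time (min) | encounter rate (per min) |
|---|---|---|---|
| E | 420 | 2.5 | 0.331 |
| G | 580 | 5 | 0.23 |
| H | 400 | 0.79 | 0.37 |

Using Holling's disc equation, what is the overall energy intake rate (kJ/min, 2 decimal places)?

R = Σλ_iE_i / (1 + Σλ_ih_i)
Numerator: 0.331×420 + 0.23×580 + 0.37×400 = 420.4
Denominator: 1 + 0.331×2.5 + 0.23×5 + 0.37×0.79 = 3.27
R = 420.4/3.27 = 128.6 kJ/min

128.58 kJ/min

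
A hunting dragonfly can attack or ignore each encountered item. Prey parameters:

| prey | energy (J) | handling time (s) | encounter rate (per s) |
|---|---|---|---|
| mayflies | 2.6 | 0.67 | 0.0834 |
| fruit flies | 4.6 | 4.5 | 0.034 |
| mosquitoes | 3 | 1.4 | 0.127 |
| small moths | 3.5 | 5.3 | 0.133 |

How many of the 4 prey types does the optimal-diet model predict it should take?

4

Rank by E/h (J/s): mayflies 3.88, mosquitoes 2.14, fruit flies 1.02, small moths 0.66. Include each in turn until the next type's E/h falls below the running intake rate.
Rate on top 1: 0.2054. mosquitoes: 2.14 > 0.2054 → include.
Rate on top 2: 0.4846. fruit flies: 1.02 > 0.4846 → include.
Rate on top 3: 0.5439. small moths: 0.66 > 0.5439 → include.
Optimal diet: mayflies, mosquitoes, fruit flies, small moths — 4 of 4 types.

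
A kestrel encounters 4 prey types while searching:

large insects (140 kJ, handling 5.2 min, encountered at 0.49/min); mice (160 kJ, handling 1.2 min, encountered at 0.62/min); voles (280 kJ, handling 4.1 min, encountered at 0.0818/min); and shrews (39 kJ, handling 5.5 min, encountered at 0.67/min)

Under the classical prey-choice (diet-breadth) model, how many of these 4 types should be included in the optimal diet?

2

E/h in descending order: mice 133, voles 68.3, large insects 26.9, shrews 7.09 kJ/min. The optimal diet is the largest prefix of this list for which every included type satisfies E_i/h_i > R on the types above it.
Rate on top 1: 56.88. voles: 68.3 > 56.88 → include.
Rate on top 2: 58.72. large insects: 26.9 < 58.72 → exclude; stop.
Optimal diet: mice, voles — 2 of 4 types.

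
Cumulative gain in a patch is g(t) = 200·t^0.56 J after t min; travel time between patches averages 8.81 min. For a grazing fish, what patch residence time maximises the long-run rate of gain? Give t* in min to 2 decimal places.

Maximise g(t)/(T+t): set derivative to zero → g'(t)(T+t) = g(t).
g'(t) = 0.56·200·t^-0.44. Setting 0.56·200·t^-0.44 = 200·t^0.56/(8.81+t) gives 0.56(8.81+t) = t, so 0.44·t = 0.56×8.81.
t* = 0.56×8.81/0.44 = 11.21 min.

11.21 min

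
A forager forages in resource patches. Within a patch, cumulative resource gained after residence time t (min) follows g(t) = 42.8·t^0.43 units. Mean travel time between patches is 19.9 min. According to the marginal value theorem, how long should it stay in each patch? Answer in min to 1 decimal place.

Maximise g(t)/(T+t): set derivative to zero → g'(t)(T+t) = g(t).
g'(t) = 0.43·42.8·t^-0.57. Setting 0.43·42.8·t^-0.57 = 42.8·t^0.43/(19.9+t) gives 0.43(19.9+t) = t, so 0.57·t = 0.43×19.9.
t* = 0.43×19.9/0.57 = 15.01 min.

15.0 min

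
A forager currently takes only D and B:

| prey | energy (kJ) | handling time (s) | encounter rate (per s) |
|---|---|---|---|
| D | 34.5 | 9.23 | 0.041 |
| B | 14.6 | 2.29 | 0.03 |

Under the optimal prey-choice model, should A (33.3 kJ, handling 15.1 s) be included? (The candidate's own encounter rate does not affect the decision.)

Yes

On D and B alone, R = ΣλE/(1+Σλh) = 1.853/1.447 = 1.28 kJ/s.
A: E/h = 33.3/15.1 = 2.205 kJ/s.
Since 2.205 > R, including A increases the long-run rate.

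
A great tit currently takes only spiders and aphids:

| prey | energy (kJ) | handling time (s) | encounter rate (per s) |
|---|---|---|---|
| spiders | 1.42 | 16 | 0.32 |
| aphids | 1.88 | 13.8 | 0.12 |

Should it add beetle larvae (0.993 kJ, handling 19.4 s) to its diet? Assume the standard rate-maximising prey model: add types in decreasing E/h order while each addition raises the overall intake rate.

On spiders and aphids alone, R = ΣλE/(1+Σλh) = 0.68/7.776 = 0.08745 kJ/s.
beetle larvae: E/h = 0.993/19.4 = 0.05119 kJ/s.
0.05119 < 0.08745, so adding beetle larvae would lower the average — exclude it.

No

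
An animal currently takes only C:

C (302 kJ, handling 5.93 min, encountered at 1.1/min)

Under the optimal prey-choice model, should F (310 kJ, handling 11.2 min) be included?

Current rate: (1.1×302)/(1 + 1.1×5.93) = 44.16 kJ/min.
Profitability of F: 310/11.2 = 27.68 kJ/min.
Since 27.68 < R, time spent handling F is better spent searching.

No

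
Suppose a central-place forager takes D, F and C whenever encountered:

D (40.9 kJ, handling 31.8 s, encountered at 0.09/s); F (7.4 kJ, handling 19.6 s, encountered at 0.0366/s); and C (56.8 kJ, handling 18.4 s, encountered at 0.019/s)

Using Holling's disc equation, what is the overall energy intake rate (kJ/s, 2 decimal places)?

1.02 kJ/s

R = Σλ_iE_i / (1 + Σλ_ih_i)
Numerator: 0.09×40.9 + 0.0366×7.4 + 0.019×56.8 = 5.031
Denominator: 1 + 0.09×31.8 + 0.0366×19.6 + 0.019×18.4 = 4.929
R = 5.031/4.929 = 1.021 kJ/s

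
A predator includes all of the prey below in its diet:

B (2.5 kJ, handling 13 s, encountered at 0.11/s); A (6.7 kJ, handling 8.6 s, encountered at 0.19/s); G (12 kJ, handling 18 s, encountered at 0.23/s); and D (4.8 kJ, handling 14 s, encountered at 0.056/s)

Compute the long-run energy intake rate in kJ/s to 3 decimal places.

0.509 kJ/s

Energy encountered per unit search time: 0.11×2.5 + 0.19×6.7 + 0.23×12 + 0.056×4.8 = 4.577 kJ/s.
Handling time per unit search time: 0.11×13 + 0.19×8.6 + 0.23×18 + 0.056×14 = 7.988.
Rate = 4.577/(1 + 7.988) = 0.5092 kJ/s.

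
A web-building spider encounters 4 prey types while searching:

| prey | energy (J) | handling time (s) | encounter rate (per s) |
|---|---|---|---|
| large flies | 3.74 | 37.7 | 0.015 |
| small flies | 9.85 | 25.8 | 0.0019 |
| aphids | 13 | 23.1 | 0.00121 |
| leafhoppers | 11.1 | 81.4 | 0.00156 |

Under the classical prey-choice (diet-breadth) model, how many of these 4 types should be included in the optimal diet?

Profitabilities (E/h, J/s): aphids 0.563, small flies 0.382, leafhoppers 0.136, large flies 0.0992. Add prey in this order while the next type's profitability exceeds the intake rate on those already taken.
Rate on top 1: 0.0153. small flies: 0.382 > 0.0153 → include.
Rate on top 2: 0.03198. leafhoppers: 0.136 > 0.03198 → include.
Rate on top 3: 0.04299. large flies: 0.0992 > 0.04299 → include.
Optimal diet: aphids, small flies, leafhoppers, large flies — 4 of 4 types.

4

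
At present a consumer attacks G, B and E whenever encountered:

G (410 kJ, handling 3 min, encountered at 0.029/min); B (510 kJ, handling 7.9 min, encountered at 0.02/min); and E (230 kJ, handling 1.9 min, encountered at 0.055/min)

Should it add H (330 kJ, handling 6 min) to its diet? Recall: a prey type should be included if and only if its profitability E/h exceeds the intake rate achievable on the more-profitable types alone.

Yes

Current rate: (0.029×410 + 0.02×510 + 0.055×230)/(1 + 0.029×3 + 0.02×7.9 + 0.055×1.9) = 25.74 kJ/min.
Profitability of H: 330/6 = 55 kJ/min.
Since 55 > R, including H increases the long-run rate.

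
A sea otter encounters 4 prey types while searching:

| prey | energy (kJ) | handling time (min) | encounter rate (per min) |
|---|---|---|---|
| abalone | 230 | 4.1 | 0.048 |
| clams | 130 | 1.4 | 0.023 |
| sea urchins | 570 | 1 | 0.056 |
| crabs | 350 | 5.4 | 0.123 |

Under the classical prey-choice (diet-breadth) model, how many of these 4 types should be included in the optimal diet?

Rank by E/h (kJ/min): sea urchins 570, clams 92.9, crabs 64.8, abalone 56.1. Include each in turn until the next type's E/h falls below the running intake rate.
Rate on top 1: 30.23. clams: 92.9 > 30.23 → include.
Rate on top 2: 32.08. crabs: 64.8 > 32.08 → include.
Rate on top 3: 44.49. abalone: 56.1 > 44.49 → include.
Optimal diet: sea urchins, clams, crabs, abalone — 4 of 4 types.

4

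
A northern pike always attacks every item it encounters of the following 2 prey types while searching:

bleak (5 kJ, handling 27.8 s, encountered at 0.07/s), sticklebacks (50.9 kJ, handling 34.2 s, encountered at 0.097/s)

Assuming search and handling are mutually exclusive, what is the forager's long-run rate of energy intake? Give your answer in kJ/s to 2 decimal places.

0.84 kJ/s

R = (0.07×5 + 0.097×50.9) / (1 + 0.07×27.8 + 0.097×34.2) = 5.287/6.263 = 0.8442 kJ/s.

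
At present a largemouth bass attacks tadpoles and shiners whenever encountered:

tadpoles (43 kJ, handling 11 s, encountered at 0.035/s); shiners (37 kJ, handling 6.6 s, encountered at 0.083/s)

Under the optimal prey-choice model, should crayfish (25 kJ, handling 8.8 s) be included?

Yes

Intake rate on the current diet: R = (0.035×43 + 0.083×37) / (1 + 0.035×11 + 0.083×6.6) = 4.576/1.933 = 2.368 kJ/s.
Profitability of crayfish: 25/8.8 = 2.841 kJ/s.
Since 2.841 > R, including crayfish increases the long-run rate.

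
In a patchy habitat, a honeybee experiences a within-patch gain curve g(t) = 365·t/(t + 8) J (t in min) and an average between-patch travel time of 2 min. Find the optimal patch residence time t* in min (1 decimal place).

By the marginal value theorem, leave when the instantaneous gain rate g'(t) equals the habitat-wide average g(t)/(T + t).
g'(t) = 365·8/(t + 8)². Setting 365·8/(t+8)² = 365t/[(t+8)(2+t)] gives 8(2+t) = t(t+8), so t² = 8×2 = 16.
t* = √16 = 4 min.

4.0 min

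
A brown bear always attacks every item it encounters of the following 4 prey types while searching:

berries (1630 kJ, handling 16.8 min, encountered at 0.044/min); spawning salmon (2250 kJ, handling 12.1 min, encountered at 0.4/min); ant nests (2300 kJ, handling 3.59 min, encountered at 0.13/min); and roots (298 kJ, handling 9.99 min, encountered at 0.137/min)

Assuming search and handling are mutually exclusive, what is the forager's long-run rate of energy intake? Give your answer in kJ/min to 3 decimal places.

155.867 kJ/min

R = Σλ_iE_i / (1 + Σλ_ih_i)
Numerator: 0.044×1630 + 0.4×2250 + 0.13×2300 + 0.137×298 = 1312
Denominator: 1 + 0.044×16.8 + 0.4×12.1 + 0.13×3.59 + 0.137×9.99 = 8.415
R = 1312/8.415 = 155.9 kJ/min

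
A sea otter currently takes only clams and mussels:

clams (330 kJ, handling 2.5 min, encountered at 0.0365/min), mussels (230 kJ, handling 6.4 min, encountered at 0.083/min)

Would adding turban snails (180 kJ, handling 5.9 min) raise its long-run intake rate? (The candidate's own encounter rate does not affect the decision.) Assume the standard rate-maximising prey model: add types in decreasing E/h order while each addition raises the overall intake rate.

Current rate: (0.0365×330 + 0.083×230)/(1 + 0.0365×2.5 + 0.083×6.4) = 19.19 kJ/min.
turban snails: E/h = 180/5.9 = 30.51 kJ/min.
Since 30.51 > R, including turban snails increases the long-run rate.

Yes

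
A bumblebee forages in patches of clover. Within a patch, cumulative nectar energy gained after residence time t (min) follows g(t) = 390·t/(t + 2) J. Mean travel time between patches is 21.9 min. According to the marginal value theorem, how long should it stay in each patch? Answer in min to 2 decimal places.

Maximise g(t)/(T+t): set derivative to zero → g'(t)(T+t) = g(t).
g'(t) = 390·2/(t + 2)². Setting 390·2/(t+2)² = 390t/[(t+2)(21.9+t)] gives 2(21.9+t) = t(t+2), so t² = 2×21.9 = 43.8.
t* = √43.8 = 6.618 min.

6.62 min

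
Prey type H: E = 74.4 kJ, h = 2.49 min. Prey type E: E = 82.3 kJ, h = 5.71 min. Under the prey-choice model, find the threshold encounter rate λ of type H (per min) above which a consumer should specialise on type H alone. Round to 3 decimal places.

0.374 per min

Drop type E once their profitability E₂/h₂ falls below the rate achievable on type H alone: E₂/h₂ = λE₁/(1 + λh₁).
Solve for λ: λE₁h₂ = E₂(1 + λh₁) → λ(E₁h₂ − E₂h₁) = E₂ → λ = E₂/(E₁h₂ − E₂h₁).
λ = 82.3/(74.4×5.71 − 82.3×2.49) = 82.3/219.9 = 0.3743 per min.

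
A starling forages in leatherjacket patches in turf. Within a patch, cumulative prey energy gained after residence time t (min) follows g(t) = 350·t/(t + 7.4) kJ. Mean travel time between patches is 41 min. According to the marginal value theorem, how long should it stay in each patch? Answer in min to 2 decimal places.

By the marginal value theorem, leave when the instantaneous gain rate g'(t) equals the habitat-wide average g(t)/(T + t).
g'(t) = 350·7.4/(t + 7.4)². Setting 350·7.4/(t+7.4)² = 350t/[(t+7.4)(41+t)] gives 7.4(41+t) = t(t+7.4), so t² = 7.4×41 = 303.4.
t* = √303.4 = 17.42 min.

17.42 min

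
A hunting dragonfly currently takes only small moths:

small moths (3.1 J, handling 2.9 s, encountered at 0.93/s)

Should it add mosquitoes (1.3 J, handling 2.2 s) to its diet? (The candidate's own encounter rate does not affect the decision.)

Intake rate on the current diet: R = (0.93×3.1) / (1 + 0.93×2.9) = 2.883/3.697 = 0.7798 J/s.
mosquitoes: E/h = 1.3/2.2 = 0.5909 J/s.
Since 0.5909 < R, time spent handling mosquitoes is better spent searching.

No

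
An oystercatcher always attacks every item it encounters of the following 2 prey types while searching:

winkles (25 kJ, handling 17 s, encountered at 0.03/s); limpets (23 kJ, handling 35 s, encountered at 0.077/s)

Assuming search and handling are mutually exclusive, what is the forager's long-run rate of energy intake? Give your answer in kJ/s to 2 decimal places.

R = (0.03×25 + 0.077×23) / (1 + 0.03×17 + 0.077×35) = 2.521/4.205 = 0.5995 kJ/s.

0.60 kJ/s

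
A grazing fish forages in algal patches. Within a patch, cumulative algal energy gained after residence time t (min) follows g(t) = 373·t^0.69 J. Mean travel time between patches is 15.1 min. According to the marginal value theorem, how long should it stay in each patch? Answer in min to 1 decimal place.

Maximise g(t)/(T+t): set derivative to zero → g'(t)(T+t) = g(t).
g'(t) = 0.69·373·t^-0.31. Setting 0.69·373·t^-0.31 = 373·t^0.69/(15.1+t) gives 0.69(15.1+t) = t, so 0.31·t = 0.69×15.1.
t* = 0.69×15.1/0.31 = 33.61 min.

33.6 min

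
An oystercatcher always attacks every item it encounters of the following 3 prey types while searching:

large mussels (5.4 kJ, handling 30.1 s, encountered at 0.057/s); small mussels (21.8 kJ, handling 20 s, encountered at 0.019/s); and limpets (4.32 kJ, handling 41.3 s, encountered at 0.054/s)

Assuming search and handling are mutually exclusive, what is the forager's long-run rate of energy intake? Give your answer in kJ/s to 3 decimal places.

R = Σλ_iE_i / (1 + Σλ_ih_i)
Numerator: 0.057×5.4 + 0.019×21.8 + 0.054×4.32 = 0.9553
Denominator: 1 + 0.057×30.1 + 0.019×20 + 0.054×41.3 = 5.326
R = 0.9553/5.326 = 0.1794 kJ/s

0.179 kJ/s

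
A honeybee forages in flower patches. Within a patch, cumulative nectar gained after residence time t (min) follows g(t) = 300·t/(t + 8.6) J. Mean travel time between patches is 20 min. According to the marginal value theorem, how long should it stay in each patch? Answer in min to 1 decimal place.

By the marginal value theorem, leave when the instantaneous gain rate g'(t) equals the habitat-wide average g(t)/(T + t).
g'(t) = 300·8.6/(t + 8.6)². Setting 300·8.6/(t+8.6)² = 300t/[(t+8.6)(20+t)] gives 8.6(20+t) = t(t+8.6), so t² = 8.6×20 = 172.
t* = √172 = 13.11 min.

13.1 min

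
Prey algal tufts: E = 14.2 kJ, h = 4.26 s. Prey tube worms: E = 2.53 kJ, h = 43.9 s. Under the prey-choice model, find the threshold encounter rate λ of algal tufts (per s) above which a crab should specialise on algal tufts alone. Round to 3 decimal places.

Drop tube worms once their profitability E₂/h₂ falls below the rate achievable on algal tufts alone: E₂/h₂ = λE₁/(1 + λh₁).
Solve for λ: λE₁h₂ = E₂(1 + λh₁) → λ(E₁h₂ − E₂h₁) = E₂ → λ = E₂/(E₁h₂ − E₂h₁).
λ = 2.53/(14.2×43.9 − 2.53×4.26) = 2.53/612.6 = 0.00413 per s.

0.004 per s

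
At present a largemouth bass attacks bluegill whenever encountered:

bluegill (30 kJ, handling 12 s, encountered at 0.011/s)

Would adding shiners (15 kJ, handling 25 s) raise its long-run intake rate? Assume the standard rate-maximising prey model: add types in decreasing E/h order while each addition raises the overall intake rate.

Yes

On bluegill alone, R = ΣλE/(1+Σλh) = 0.33/1.132 = 0.2915 kJ/s.
Profitability of shiners: 15/25 = 0.6 kJ/s.
Since 0.6 > R, including shiners increases the long-run rate.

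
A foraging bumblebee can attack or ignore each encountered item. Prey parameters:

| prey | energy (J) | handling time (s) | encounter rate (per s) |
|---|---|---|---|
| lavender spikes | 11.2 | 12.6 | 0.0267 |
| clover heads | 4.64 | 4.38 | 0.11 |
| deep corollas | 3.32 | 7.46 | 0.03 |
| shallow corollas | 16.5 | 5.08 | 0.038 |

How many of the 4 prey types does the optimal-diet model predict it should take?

E/h in descending order: shallow corollas 3.25, clover heads 1.06, lavender spikes 0.889, deep corollas 0.445 J/s. The optimal diet is the largest prefix of this list for which every included type satisfies E_i/h_i > R on the types above it.
Rate on top 1: 0.5255. clover heads: 1.06 > 0.5255 → include.
Rate on top 2: 0.6791. lavender spikes: 0.889 > 0.6791 → include.
Rate on top 3: 0.7142. deep corollas: 0.445 < 0.7142 → exclude; stop.
Optimal diet: shallow corollas, clover heads, lavender spikes — 3 of 4 types.

3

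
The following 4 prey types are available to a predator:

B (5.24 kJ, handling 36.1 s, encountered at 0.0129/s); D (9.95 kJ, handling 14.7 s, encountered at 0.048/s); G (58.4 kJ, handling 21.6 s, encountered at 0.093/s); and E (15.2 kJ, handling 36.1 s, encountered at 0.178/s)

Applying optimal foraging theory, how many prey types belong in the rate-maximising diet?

Rank by E/h (kJ/s): G 2.7, D 0.677, E 0.421, B 0.145. Include each in turn until the next type's E/h falls below the running intake rate.
Rate on top 1: 1.805. D: 0.677 < 1.805 → exclude; stop.
Optimal diet: G — 1 of 4 types.

1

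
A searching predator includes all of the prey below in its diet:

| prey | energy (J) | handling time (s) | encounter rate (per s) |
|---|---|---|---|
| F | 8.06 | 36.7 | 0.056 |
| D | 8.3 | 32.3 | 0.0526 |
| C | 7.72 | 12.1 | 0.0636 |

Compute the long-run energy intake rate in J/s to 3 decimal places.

R = Σλ_iE_i / (1 + Σλ_ih_i)
Numerator: 0.056×8.06 + 0.0526×8.3 + 0.0636×7.72 = 1.379
Denominator: 1 + 0.056×36.7 + 0.0526×32.3 + 0.0636×12.1 = 5.524
R = 1.379/5.524 = 0.2496 J/s

0.250 J/s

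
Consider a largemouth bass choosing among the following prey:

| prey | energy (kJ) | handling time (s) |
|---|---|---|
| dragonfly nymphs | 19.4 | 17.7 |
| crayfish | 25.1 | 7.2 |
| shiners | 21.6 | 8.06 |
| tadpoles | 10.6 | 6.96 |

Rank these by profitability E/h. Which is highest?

Profitability E/h (kJ/s): dragonfly nymphs = 19.4/17.7 = 1.1, crayfish = 25.1/7.2 = 3.49, shiners = 21.6/8.06 = 2.68, tadpoles = 10.6/6.96 = 1.52.
Ranked: crayfish > shiners > tadpoles > dragonfly nymphs.

crayfish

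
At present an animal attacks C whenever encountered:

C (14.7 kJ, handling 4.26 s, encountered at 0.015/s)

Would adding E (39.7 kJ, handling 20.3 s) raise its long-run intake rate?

Yes

Intake rate on the current diet: R = (0.015×14.7) / (1 + 0.015×4.26) = 0.2205/1.064 = 0.2073 kJ/s.
E: E/h = 39.7/20.3 = 1.956 kJ/s.
Since 1.956 > R, including E increases the long-run rate.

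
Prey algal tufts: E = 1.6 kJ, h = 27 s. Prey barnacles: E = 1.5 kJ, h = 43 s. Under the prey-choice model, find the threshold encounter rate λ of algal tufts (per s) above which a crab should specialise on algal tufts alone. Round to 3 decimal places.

Drop barnacles once their profitability E₂/h₂ falls below the rate achievable on algal tufts alone: E₂/h₂ = λE₁/(1 + λh₁).
Solve for λ: λE₁h₂ = E₂(1 + λh₁) → λ(E₁h₂ − E₂h₁) = E₂ → λ = E₂/(E₁h₂ − E₂h₁).
λ = 1.5/(1.6×43 − 1.5×27) = 1.5/28.3 = 0.053 per s.

0.053 per s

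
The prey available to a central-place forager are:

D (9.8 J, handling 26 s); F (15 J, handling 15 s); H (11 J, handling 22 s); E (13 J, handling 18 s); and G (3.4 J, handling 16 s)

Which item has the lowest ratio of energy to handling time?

In descending order of E/h:
F: 15/15 = 1 J/s
E: 13/18 = 0.722 J/s
H: 11/22 = 0.5 J/s
D: 9.8/26 = 0.377 J/s
G: 3.4/16 = 0.212 J/s

G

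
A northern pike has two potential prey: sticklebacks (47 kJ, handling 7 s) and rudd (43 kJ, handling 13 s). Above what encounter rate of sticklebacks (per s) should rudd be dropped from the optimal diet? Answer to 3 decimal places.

At the threshold, the rate on sticklebacks alone equals the profitability of rudd: λ·47/(1 + λ·7) = 43/13 = 3.308.
Rearranging, λ(47 − 3.308×7) = 3.308, so λ = 3.308/23.85 = 0.1387 per s.

0.139 per s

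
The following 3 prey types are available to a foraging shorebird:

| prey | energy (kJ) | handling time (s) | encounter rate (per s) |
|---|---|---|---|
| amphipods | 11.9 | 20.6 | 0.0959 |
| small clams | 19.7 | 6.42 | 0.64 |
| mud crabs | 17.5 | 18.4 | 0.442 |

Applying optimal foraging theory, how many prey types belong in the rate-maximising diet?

1

Profitabilities (E/h, kJ/s): small clams 3.07, mud crabs 0.951, amphipods 0.578. Add prey in this order while the next type's profitability exceeds the intake rate on those already taken.
Rate on top 1: 2.468. mud crabs: 0.951 < 2.468 → exclude; stop.
Optimal diet: small clams — 1 of 3 types.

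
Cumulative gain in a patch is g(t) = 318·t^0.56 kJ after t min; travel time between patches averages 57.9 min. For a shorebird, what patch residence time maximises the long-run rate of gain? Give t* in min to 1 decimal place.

Maximise g(t)/(T+t): set derivative to zero → g'(t)(T+t) = g(t).
g'(t) = 0.56·318·t^-0.44. Setting 0.56·318·t^-0.44 = 318·t^0.56/(57.9+t) gives 0.56(57.9+t) = t, so 0.44·t = 0.56×57.9.
t* = 0.56×57.9/0.44 = 73.69 min.

73.7 min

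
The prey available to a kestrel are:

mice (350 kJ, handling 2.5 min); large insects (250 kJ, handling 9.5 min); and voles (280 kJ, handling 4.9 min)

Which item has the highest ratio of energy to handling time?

mice

Profitability E/h (kJ/min): mice = 350/2.5 = 140, large insects = 250/9.5 = 26.3, voles = 280/4.9 = 57.1.
Ranked: mice > voles > large insects.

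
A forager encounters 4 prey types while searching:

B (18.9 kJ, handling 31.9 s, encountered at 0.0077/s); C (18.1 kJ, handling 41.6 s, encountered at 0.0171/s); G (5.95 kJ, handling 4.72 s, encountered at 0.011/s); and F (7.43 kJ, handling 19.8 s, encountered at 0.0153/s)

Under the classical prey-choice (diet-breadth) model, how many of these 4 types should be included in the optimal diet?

4

Rank by E/h (kJ/s): G 1.26, B 0.592, C 0.435, F 0.375. Include each in turn until the next type's E/h falls below the running intake rate.
Rate on top 1: 0.06222. B: 0.592 > 0.06222 → include.
Rate on top 2: 0.1626. C: 0.435 > 0.1626 → include.
Rate on top 3: 0.2591. F: 0.375 > 0.2591 → include.
Optimal diet: G, B, C, F — 4 of 4 types.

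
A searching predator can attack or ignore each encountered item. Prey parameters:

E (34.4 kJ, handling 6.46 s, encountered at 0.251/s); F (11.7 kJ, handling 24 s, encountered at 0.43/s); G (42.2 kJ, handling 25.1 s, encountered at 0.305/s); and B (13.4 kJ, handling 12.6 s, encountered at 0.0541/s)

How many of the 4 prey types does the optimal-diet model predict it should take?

1

Profitabilities (E/h, kJ/s): E 5.33, G 1.68, B 1.06, F 0.487. Add prey in this order while the next type's profitability exceeds the intake rate on those already taken.
Rate on top 1: 3.294. G: 1.68 < 3.294 → exclude; stop.
Optimal diet: E — 1 of 4 types.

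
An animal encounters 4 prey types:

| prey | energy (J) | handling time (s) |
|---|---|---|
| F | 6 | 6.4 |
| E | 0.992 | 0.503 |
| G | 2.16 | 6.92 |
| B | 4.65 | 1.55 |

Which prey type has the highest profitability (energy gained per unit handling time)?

B

In descending order of E/h:
B: 4.65/1.55 = 3 J/s
E: 0.992/0.503 = 1.97 J/s
F: 6/6.4 = 0.938 J/s
G: 2.16/6.92 = 0.312 J/s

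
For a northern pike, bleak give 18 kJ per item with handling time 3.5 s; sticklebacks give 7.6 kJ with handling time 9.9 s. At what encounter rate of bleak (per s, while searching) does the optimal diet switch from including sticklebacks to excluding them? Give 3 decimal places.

Drop sticklebacks once their profitability E₂/h₂ falls below the rate achievable on bleak alone: E₂/h₂ = λE₁/(1 + λh₁).
Solve for λ: λE₁h₂ = E₂(1 + λh₁) → λ(E₁h₂ − E₂h₁) = E₂ → λ = E₂/(E₁h₂ − E₂h₁).
λ = 7.6/(18×9.9 − 7.6×3.5) = 7.6/151.6 = 0.05013 per s.

0.050 per s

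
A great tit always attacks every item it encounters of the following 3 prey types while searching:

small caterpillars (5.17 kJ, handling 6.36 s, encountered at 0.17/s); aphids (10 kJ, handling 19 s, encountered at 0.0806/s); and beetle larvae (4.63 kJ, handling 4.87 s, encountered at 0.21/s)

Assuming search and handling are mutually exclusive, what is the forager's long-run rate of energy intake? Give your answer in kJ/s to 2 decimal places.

R = Σλ_iE_i / (1 + Σλ_ih_i)
Numerator: 0.17×5.17 + 0.0806×10 + 0.21×4.63 = 2.657
Denominator: 1 + 0.17×6.36 + 0.0806×19 + 0.21×4.87 = 4.635
R = 2.657/4.635 = 0.5733 kJ/s

0.57 kJ/s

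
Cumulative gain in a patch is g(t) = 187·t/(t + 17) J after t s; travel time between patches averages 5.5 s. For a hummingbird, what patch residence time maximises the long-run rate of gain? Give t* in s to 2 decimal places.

By the marginal value theorem, leave when the instantaneous gain rate g'(t) equals the habitat-wide average g(t)/(T + t).
g'(t) = 187·17/(t + 17)². Setting 187·17/(t+17)² = 187t/[(t+17)(5.5+t)] gives 17(5.5+t) = t(t+17), so t² = 17×5.5 = 93.5.
t* = √93.5 = 9.67 s.

9.67 s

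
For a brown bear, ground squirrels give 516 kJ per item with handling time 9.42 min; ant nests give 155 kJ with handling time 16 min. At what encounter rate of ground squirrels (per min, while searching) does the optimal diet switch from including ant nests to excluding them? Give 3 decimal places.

The zero-one rule: include ant nests iff E₂/h₂ > λE₁/(1+λh₁). Equality gives the switch point.
λE₁h₂ = E₂ + λE₂h₁ ⇒ λ = E₂/(E₁h₂ − E₂h₁) = 155/(8256 − 1460) = 0.02281 per min.

0.023 per min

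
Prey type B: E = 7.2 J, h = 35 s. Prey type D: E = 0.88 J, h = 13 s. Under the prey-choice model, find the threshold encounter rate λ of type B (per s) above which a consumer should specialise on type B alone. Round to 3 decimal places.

At the threshold, the rate on type B alone equals the profitability of type D: λ·7.2/(1 + λ·35) = 0.88/13 = 0.06769.
Rearranging, λ(7.2 − 0.06769×35) = 0.06769, so λ = 0.06769/4.831 = 0.01401 per s.

0.014 per s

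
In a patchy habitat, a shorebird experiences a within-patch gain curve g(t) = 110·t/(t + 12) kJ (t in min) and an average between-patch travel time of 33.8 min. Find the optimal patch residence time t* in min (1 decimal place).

20.1 min

By the marginal value theorem, leave when the instantaneous gain rate g'(t) equals the habitat-wide average g(t)/(T + t).
g'(t) = 110·12/(t + 12)². Setting 110·12/(t+12)² = 110t/[(t+12)(33.8+t)] gives 12(33.8+t) = t(t+12), so t² = 12×33.8 = 405.6.
t* = √405.6 = 20.14 min.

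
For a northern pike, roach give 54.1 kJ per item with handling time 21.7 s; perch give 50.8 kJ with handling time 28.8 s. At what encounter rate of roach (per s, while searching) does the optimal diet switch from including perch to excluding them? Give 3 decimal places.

0.111 per s

Drop perch once their profitability E₂/h₂ falls below the rate achievable on roach alone: E₂/h₂ = λE₁/(1 + λh₁).
Solve for λ: λE₁h₂ = E₂(1 + λh₁) → λ(E₁h₂ − E₂h₁) = E₂ → λ = E₂/(E₁h₂ − E₂h₁).
λ = 50.8/(54.1×28.8 − 50.8×21.7) = 50.8/455.7 = 0.1115 per s.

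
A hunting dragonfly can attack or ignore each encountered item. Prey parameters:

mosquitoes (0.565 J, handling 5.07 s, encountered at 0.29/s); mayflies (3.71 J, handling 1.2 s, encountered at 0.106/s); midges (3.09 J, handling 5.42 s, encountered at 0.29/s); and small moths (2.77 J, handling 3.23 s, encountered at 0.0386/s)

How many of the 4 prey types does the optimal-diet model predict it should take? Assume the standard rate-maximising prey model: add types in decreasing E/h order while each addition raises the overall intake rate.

3

E/h in descending order: mayflies 3.09, small moths 0.858, midges 0.57, mosquitoes 0.111 J/s. The optimal diet is the largest prefix of this list for which every included type satisfies E_i/h_i > R on the types above it.
Rate on top 1: 0.3489. small moths: 0.858 > 0.3489 → include.
Rate on top 2: 0.3995. midges: 0.57 > 0.3995 → include.
Rate on top 3: 0.4945. mosquitoes: 0.111 < 0.4945 → exclude; stop.
Optimal diet: mayflies, small moths, midges — 3 of 4 types.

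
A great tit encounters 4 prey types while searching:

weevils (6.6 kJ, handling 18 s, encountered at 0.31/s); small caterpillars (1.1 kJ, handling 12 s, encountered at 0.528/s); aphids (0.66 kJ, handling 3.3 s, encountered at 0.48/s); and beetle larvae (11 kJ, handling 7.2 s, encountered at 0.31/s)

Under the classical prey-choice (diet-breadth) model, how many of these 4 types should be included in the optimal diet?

Profitabilities (E/h, kJ/s): beetle larvae 1.53, weevils 0.367, aphids 0.2, small caterpillars 0.0917. Add prey in this order while the next type's profitability exceeds the intake rate on those already taken.
Rate on top 1: 1.055. weevils: 0.367 < 1.055 → exclude; stop.
Optimal diet: beetle larvae — 1 of 4 types.

1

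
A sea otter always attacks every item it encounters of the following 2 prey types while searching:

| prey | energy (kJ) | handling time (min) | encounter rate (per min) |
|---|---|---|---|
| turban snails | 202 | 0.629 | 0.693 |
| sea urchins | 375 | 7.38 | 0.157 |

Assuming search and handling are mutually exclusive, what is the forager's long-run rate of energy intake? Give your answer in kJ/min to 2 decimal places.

76.65 kJ/min

Energy encountered per unit search time: 0.693×202 + 0.157×375 = 198.9 kJ/min.
Handling time per unit search time: 0.693×0.629 + 0.157×7.38 = 1.595.
Rate = 198.9/(1 + 1.595) = 76.65 kJ/min.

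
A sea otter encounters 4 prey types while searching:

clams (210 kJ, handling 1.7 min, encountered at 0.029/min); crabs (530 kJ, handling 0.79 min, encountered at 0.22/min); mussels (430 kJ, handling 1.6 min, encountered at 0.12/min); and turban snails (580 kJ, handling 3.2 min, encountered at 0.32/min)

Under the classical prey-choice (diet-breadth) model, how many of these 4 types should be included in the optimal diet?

3

Profitabilities (E/h, kJ/min): crabs 671, mussels 269, turban snails 181, clams 124. Add prey in this order while the next type's profitability exceeds the intake rate on those already taken.
Rate on top 1: 99.34. mussels: 269 > 99.34 → include.
Rate on top 2: 123.2. turban snails: 181 > 123.2 → include.
Rate on top 3: 148. clams: 124 < 148 → exclude; stop.
Optimal diet: crabs, mussels, turban snails — 3 of 4 types.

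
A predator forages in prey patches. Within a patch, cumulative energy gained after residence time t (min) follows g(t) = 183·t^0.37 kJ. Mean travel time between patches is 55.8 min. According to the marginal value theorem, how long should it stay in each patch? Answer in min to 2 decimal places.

32.77 min

By the marginal value theorem, leave when the instantaneous gain rate g'(t) equals the habitat-wide average g(t)/(T + t).
g'(t) = 0.37·183·t^-0.63. Setting 0.37·183·t^-0.63 = 183·t^0.37/(55.8+t) gives 0.37(55.8+t) = t, so 0.63·t = 0.37×55.8.
t* = 0.37×55.8/0.63 = 32.77 min.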